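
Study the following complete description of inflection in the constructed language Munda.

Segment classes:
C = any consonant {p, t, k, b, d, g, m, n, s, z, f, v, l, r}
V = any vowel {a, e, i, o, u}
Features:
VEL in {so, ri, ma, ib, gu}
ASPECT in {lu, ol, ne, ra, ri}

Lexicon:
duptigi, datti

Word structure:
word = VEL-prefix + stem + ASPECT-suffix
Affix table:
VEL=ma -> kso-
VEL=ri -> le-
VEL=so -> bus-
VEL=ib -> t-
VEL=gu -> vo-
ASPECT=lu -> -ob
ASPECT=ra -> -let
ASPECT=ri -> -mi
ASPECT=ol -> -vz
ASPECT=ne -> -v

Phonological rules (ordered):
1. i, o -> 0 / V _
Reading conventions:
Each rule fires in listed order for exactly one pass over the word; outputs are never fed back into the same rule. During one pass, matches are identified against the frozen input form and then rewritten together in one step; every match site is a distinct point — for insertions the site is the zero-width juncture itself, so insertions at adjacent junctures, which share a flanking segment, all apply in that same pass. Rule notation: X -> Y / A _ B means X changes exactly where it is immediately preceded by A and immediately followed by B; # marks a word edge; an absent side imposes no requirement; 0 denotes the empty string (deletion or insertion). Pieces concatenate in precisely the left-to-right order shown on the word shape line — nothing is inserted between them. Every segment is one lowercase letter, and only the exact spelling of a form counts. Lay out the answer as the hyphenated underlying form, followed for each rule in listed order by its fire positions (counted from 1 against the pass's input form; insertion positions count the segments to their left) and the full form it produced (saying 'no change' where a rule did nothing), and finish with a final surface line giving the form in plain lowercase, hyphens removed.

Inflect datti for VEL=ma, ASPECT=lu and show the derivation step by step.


underlying: kso-datti-ob
1. i, o -> 0 / V _: fires at position(s) 9: ksodattib
surface: ksodattib


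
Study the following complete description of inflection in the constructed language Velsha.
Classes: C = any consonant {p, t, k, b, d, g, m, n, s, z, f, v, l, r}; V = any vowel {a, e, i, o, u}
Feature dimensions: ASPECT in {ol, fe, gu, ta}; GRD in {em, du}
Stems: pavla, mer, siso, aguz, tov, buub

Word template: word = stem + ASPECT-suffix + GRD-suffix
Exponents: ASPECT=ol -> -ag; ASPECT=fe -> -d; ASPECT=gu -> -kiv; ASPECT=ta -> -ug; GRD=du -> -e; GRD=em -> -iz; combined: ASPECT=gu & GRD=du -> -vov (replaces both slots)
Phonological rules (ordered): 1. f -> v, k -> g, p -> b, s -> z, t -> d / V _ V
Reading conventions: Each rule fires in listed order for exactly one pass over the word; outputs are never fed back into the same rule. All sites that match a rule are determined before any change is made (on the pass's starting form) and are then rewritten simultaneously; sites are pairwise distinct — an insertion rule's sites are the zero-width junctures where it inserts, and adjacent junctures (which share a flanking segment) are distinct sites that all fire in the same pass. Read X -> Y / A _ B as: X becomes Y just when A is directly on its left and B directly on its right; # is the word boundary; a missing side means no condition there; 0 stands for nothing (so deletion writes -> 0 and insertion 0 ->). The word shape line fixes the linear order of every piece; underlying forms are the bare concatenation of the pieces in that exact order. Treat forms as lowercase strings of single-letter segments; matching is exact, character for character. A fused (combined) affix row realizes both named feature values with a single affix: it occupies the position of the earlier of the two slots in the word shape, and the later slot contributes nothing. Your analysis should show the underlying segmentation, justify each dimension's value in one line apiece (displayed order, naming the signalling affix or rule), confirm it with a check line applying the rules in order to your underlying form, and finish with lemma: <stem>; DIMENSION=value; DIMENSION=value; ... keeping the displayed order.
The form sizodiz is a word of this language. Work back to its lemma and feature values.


underlying: siso-d-iz
ASPECT=fe - signalled by the affix -d
GRD=em - signalled by the affix -iz
check: sisodiz -> sizodiz
lemma: siso; ASPECT=fe; GRD=em


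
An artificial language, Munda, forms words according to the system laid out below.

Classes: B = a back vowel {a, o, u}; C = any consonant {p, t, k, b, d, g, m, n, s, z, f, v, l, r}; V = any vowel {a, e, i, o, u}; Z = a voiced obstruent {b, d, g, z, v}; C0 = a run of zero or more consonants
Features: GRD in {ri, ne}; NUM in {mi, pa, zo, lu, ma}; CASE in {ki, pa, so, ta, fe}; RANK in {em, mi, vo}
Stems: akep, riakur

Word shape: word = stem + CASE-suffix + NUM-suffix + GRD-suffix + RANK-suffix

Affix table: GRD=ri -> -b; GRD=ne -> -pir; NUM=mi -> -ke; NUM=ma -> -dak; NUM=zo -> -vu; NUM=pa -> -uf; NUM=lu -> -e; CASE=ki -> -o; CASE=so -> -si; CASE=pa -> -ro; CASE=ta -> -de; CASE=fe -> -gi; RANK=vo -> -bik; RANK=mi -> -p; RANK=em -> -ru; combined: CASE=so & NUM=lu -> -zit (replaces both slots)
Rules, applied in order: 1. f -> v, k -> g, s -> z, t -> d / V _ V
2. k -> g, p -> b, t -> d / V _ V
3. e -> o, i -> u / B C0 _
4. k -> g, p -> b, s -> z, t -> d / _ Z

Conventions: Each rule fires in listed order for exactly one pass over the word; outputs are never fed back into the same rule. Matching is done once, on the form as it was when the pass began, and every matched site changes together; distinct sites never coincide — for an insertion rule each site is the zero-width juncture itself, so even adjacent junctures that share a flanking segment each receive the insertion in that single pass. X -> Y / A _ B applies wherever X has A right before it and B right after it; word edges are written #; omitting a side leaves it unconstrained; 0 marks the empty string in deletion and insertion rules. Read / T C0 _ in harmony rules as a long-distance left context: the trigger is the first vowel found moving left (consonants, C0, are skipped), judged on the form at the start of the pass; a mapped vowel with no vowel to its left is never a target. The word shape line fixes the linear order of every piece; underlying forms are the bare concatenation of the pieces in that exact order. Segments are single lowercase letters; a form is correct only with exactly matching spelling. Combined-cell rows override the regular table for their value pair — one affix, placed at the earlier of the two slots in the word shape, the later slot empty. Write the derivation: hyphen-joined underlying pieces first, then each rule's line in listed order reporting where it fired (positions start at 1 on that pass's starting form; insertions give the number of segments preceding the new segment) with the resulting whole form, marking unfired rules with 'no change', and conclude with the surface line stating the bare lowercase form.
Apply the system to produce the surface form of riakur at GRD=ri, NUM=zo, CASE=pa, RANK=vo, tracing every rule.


underlying: riakur-ro-vu-b-bik
1. f -> v, k -> g, s -> z, t -> d / V _ V: fires at position(s) 4: riagurrovubbik
2. k -> g, p -> b, t -> d / V _ V: no change
3. e -> o, i -> u / B C0 _: fires at position(s) 13: riagurrovubbuk
4. k -> g, p -> b, s -> z, t -> d / _ Z: no change
surface: riagurrovubbuk


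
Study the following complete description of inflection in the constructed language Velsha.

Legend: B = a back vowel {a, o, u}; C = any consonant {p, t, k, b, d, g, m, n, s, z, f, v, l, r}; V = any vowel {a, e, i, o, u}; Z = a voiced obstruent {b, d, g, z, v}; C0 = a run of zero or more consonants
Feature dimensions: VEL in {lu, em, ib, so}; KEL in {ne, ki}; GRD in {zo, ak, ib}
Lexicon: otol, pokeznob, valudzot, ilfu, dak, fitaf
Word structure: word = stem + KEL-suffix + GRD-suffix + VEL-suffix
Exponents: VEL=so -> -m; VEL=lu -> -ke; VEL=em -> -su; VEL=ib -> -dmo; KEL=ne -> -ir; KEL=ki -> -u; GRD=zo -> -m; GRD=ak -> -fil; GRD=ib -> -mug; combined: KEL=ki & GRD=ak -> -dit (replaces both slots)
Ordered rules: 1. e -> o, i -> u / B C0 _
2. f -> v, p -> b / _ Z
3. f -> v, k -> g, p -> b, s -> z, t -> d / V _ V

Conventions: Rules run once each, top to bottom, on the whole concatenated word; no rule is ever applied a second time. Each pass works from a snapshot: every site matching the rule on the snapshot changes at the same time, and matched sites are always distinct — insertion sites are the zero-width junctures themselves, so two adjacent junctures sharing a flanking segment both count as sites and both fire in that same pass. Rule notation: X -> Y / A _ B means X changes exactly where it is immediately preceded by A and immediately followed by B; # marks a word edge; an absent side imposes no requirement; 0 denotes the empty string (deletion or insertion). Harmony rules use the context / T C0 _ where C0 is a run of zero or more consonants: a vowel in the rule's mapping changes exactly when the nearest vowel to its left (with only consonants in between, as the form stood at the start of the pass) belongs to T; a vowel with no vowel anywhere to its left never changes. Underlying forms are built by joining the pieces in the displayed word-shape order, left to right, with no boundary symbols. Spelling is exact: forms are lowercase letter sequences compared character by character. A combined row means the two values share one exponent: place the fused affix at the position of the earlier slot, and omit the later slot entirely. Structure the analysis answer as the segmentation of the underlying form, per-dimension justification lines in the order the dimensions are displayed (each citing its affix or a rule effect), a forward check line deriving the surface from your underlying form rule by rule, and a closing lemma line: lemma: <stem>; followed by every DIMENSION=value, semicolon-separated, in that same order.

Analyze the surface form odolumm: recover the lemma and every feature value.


underlying: otol-u-m-m
VEL=so - signalled by the affix -m
KEL=ki - signalled by the affix -u
GRD=zo - signalled by the affix -m
check: otolumm -> otolumm -> otolumm -> odolumm
lemma: otol; VEL=so; KEL=ki; GRD=zo


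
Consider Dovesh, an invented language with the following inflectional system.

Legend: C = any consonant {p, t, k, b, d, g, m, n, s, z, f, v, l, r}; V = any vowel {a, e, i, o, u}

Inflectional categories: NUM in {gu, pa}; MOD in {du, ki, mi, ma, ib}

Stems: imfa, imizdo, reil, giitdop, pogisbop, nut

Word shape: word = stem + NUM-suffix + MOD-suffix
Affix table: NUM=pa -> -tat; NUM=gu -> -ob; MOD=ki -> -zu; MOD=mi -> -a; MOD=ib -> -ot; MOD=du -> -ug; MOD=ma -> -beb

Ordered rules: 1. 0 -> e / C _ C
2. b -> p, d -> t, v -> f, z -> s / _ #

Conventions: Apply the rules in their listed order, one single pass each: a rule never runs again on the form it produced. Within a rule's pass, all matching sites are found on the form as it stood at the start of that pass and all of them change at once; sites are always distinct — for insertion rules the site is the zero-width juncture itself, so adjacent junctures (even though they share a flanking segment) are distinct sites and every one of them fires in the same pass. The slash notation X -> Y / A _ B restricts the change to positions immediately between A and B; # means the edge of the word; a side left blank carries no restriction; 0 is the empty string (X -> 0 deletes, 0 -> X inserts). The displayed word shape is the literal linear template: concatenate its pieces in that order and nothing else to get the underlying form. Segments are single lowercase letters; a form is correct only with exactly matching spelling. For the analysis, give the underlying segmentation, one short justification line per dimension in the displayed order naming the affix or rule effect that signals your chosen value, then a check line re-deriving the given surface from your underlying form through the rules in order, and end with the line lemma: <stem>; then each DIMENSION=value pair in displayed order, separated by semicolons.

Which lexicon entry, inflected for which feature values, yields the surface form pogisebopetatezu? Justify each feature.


underlying: pogisbop-tat-zu
NUM=pa - signalled by the affix -tat
MOD=ki - signalled by the affix -zu
check: pogisboptatzu -> pogisebopetatezu -> pogisebopetatezu
lemma: pogisbop; NUM=pa; MOD=ki


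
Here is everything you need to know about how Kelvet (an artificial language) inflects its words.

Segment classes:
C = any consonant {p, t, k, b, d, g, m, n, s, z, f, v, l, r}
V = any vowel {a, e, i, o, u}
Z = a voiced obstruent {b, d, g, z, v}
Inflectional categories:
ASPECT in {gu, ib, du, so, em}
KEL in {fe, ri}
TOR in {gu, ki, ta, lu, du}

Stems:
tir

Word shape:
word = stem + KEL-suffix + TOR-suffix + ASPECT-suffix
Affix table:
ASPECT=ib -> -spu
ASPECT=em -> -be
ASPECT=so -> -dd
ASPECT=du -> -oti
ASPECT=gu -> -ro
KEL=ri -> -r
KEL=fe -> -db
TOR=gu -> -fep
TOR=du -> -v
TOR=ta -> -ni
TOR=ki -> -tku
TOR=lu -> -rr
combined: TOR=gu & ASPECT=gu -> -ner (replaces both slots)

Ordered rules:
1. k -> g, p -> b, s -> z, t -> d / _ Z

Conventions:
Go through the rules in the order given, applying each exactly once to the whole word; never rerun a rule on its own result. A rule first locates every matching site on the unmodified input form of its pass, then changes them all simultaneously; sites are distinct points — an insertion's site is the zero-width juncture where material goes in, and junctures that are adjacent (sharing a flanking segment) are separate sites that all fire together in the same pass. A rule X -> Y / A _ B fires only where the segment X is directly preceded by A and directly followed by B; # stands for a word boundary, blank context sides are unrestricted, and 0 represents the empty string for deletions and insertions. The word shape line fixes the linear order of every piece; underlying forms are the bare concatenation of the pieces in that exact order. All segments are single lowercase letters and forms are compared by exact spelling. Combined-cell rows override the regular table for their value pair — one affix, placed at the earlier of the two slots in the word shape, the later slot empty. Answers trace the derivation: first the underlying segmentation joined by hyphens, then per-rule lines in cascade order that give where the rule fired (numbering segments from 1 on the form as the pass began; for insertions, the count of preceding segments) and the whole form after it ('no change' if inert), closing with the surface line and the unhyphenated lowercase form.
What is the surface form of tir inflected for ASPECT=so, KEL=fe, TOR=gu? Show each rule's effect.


underlying: tir-db-fep-dd
1. k -> g, p -> b, s -> z, t -> d / _ Z: fires at position(s) 8: tirdbfebdd
surface: tirdbfebdd


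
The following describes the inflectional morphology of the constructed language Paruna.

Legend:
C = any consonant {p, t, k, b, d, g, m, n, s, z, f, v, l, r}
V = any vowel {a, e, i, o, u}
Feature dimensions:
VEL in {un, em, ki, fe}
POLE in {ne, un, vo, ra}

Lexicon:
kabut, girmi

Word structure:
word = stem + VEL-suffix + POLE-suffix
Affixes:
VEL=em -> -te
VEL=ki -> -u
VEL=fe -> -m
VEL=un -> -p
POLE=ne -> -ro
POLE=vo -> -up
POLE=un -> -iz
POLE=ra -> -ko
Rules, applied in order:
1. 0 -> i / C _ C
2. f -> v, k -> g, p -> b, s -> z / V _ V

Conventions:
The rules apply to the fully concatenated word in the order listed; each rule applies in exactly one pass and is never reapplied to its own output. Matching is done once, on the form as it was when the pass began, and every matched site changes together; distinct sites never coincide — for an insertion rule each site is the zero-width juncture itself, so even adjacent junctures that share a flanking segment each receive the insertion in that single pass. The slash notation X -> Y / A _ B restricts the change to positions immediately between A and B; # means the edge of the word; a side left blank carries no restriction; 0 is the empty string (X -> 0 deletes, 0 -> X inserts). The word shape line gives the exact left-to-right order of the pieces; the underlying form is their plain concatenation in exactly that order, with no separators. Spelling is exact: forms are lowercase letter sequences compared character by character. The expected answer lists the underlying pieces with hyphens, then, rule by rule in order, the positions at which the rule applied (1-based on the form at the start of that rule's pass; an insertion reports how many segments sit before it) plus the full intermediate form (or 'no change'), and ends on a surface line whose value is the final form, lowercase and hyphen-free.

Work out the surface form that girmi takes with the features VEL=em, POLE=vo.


underlying: girmi-te-up
1. 0 -> i / C _ C: inserts after position(s) 3: girimiteup
2. f -> v, k -> g, p -> b, s -> z / V _ V: no change
surface: girimiteup


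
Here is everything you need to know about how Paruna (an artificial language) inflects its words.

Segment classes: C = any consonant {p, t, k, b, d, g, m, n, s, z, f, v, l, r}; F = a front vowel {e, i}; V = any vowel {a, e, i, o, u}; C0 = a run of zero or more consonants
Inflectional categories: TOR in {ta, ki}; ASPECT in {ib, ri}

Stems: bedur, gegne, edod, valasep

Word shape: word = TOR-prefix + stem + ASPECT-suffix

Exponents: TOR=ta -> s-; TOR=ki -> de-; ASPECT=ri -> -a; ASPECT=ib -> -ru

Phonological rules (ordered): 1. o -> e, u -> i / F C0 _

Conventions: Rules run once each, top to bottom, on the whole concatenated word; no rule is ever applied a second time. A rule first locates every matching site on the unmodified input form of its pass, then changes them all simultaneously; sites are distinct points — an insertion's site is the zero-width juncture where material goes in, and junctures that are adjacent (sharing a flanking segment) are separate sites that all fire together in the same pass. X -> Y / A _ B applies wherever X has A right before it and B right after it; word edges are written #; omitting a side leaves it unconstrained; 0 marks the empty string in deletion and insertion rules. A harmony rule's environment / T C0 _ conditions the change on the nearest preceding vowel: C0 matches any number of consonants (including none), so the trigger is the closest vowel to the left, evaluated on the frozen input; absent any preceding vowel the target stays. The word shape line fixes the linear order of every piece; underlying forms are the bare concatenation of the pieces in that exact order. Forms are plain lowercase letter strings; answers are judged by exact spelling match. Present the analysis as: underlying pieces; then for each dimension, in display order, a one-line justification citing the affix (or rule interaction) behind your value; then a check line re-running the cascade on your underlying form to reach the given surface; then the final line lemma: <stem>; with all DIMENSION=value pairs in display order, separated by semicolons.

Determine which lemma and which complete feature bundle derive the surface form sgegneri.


underlying: s-gegne-ru
TOR=ta - signalled by the affix s-
ASPECT=ib - signalled by the affix -ru
check: sgegneru -> sgegneri
lemma: gegne; TOR=ta; ASPECT=ib


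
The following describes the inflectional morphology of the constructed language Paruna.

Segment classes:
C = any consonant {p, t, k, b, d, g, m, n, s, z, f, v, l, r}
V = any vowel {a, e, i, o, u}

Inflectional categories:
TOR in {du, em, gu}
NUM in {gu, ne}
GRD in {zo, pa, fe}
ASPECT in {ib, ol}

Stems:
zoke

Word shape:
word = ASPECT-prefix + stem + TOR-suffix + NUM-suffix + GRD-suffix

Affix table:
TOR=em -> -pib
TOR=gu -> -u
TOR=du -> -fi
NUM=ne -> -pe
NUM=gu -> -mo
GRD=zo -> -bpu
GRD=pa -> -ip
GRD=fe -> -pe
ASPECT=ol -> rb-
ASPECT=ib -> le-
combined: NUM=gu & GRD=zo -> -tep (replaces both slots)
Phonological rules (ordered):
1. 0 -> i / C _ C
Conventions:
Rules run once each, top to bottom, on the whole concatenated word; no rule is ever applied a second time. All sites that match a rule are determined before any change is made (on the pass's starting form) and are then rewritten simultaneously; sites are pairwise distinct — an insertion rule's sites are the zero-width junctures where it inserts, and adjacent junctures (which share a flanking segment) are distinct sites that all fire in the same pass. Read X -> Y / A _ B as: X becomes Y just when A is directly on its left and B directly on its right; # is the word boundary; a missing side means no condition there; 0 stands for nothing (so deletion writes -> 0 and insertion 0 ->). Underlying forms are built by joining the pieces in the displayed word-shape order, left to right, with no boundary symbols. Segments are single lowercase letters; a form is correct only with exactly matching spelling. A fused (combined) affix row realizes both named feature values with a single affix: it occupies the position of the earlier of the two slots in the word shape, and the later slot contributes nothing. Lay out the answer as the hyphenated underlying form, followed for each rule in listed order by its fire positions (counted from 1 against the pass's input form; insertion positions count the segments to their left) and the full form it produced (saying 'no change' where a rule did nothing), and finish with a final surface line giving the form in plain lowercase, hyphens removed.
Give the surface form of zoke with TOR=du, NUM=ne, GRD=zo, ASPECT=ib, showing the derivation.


underlying: le-zoke-fi-pe-bpu
1. 0 -> i / C _ C: inserts after position(s) 11: lezokefipebipu
surface: lezokefipebipu


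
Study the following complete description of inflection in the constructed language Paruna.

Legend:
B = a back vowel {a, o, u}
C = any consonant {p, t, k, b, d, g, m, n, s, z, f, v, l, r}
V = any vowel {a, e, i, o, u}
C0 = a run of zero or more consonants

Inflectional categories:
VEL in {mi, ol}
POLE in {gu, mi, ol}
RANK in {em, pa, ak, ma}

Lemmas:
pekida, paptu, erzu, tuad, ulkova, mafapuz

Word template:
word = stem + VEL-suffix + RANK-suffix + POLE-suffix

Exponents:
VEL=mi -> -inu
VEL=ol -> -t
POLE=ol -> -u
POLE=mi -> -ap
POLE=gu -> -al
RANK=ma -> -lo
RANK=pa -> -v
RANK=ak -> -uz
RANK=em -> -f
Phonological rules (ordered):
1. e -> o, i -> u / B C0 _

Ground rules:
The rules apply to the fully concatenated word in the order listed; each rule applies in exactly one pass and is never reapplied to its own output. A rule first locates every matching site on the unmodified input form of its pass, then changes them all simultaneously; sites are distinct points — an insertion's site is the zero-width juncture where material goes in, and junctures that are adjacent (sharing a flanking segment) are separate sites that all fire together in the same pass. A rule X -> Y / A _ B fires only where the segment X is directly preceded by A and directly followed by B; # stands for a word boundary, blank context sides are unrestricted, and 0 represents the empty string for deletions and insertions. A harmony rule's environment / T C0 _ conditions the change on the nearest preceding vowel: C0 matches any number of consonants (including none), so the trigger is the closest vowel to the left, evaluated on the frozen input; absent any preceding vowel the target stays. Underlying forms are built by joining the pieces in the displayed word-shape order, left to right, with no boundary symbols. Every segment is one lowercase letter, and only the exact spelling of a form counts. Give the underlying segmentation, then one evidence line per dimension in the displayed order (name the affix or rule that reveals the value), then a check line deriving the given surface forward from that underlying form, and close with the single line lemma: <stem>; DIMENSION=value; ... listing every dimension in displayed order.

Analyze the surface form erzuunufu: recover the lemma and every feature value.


underlying: erzu-inu-f-u
VEL=mi - signalled by the affix -inu
POLE=ol - signalled by the affix -u
RANK=em - signalled by the affix -f
check: erzuinufu -> erzuunufu
lemma: erzu; VEL=mi; POLE=ol; RANK=em


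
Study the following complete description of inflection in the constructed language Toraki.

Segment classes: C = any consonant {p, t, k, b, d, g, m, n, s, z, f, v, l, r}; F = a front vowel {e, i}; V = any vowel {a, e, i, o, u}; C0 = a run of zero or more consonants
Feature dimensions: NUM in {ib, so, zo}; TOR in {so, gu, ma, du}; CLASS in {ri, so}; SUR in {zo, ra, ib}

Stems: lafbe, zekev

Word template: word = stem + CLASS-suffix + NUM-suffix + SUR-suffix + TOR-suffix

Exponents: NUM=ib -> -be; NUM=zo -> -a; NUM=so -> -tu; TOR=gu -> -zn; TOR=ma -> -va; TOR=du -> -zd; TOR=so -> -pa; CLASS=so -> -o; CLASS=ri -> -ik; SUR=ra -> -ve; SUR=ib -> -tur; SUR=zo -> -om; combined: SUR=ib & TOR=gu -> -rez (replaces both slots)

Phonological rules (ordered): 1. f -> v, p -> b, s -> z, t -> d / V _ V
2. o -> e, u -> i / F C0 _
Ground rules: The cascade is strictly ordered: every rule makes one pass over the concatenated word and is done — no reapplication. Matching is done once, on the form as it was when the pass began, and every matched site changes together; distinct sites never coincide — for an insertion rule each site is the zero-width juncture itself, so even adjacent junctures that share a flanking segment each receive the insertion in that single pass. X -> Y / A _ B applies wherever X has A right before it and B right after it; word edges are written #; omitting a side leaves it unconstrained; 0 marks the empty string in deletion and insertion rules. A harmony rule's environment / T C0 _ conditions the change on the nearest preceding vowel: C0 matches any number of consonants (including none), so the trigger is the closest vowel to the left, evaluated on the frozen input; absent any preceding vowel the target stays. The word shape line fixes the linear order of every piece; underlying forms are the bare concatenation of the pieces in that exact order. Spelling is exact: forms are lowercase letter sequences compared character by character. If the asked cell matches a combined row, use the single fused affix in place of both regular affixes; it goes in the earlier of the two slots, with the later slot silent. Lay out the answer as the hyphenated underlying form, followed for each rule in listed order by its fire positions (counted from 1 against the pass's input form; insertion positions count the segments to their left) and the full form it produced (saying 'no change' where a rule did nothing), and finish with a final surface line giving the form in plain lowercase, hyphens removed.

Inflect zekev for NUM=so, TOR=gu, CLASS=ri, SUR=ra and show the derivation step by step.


underlying: zekev-ik-tu-ve-zn
1. f -> v, p -> b, s -> z, t -> d / V _ V: no change
2. o -> e, u -> i / F C0 _: fires at position(s) 9: zekeviktivezn
surface: zekeviktivezn


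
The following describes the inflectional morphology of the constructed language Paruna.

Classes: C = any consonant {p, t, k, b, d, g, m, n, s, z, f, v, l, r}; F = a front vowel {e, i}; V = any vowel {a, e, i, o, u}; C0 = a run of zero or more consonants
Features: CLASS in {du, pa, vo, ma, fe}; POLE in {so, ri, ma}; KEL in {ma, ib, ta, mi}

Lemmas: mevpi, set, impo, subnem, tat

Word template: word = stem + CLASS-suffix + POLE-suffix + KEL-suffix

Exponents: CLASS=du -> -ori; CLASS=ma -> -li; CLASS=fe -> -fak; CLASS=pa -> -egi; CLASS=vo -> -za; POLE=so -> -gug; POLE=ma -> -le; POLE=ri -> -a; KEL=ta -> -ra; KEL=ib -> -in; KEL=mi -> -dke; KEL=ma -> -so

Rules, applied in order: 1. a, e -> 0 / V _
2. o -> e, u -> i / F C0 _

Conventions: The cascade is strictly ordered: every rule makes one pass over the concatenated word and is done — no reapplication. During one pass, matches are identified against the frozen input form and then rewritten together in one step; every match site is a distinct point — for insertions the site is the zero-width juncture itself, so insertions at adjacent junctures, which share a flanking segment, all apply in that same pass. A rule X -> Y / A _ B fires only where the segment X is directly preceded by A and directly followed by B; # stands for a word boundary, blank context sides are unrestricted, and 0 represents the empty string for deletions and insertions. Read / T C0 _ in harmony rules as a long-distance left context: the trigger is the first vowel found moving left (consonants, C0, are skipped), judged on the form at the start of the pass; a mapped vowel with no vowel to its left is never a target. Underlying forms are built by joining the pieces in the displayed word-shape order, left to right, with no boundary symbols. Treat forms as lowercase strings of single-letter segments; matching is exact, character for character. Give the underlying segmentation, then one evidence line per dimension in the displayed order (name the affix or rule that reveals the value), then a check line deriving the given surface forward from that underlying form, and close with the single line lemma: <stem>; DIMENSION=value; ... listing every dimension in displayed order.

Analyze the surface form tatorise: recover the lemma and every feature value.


underlying: tat-ori-a-so
CLASS=du - signalled by the affix -ori
POLE=ri - signalled by the affix -a
KEL=ma - signalled by the affix -so
check: tatoriaso -> tatoriso -> tatorise
lemma: tat; CLASS=du; POLE=ri; KEL=ma


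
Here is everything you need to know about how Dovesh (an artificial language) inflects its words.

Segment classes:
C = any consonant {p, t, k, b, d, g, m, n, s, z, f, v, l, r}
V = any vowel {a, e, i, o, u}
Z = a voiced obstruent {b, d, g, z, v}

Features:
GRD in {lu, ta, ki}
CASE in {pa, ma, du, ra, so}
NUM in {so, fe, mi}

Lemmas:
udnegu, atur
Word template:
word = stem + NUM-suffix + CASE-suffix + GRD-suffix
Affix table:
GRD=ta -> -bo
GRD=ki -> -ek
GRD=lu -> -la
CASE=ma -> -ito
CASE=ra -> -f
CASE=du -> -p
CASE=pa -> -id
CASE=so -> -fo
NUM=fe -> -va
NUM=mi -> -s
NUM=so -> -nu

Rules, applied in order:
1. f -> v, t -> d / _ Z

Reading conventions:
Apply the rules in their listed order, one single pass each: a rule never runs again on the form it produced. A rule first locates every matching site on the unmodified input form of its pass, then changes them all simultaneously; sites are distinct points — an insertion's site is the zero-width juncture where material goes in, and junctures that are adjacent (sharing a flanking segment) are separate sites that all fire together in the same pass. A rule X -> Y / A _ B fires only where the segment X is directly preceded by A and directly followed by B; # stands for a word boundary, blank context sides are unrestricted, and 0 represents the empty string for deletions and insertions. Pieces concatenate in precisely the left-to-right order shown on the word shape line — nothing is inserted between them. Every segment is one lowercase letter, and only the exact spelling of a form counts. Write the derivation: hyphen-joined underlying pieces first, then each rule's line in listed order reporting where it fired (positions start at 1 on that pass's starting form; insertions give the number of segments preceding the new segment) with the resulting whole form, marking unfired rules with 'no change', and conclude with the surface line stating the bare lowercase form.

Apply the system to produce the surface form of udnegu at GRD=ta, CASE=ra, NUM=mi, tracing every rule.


underlying: udnegu-s-f-bo
1. f -> v, t -> d / _ Z: fires at position(s) 8: udnegusvbo
surface: udnegusvbo


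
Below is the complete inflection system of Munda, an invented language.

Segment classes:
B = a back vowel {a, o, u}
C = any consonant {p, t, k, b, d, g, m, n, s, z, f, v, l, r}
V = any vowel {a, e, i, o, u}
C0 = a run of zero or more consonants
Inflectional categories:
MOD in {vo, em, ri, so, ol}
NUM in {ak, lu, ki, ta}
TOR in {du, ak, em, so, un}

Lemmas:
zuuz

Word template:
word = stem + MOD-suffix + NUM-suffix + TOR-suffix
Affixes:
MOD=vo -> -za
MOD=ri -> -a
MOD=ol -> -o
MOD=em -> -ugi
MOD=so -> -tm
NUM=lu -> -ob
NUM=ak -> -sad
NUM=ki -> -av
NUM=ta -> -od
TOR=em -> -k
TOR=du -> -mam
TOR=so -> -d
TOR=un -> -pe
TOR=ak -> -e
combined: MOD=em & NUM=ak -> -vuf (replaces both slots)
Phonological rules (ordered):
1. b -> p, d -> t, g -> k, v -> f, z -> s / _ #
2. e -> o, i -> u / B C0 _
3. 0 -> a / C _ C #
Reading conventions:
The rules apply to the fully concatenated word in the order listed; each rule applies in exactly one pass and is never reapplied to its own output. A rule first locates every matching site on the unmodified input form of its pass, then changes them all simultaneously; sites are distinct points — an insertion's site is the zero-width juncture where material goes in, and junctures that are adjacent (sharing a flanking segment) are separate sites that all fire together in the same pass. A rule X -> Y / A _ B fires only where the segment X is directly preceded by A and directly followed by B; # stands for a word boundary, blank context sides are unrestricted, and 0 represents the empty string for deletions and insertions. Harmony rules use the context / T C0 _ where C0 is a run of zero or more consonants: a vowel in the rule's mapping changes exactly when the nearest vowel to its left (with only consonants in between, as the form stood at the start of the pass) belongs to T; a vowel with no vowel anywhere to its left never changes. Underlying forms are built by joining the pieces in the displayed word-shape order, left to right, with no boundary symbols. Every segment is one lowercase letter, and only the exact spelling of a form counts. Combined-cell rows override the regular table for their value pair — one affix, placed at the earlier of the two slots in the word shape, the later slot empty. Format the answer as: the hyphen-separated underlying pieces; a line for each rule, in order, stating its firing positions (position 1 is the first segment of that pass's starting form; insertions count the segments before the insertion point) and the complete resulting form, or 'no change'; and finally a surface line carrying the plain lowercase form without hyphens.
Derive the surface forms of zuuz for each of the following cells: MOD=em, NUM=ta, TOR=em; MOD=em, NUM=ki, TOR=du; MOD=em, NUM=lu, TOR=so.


cell MOD=em, NUM=ta, TOR=em:
underlying: zuuz-ugi-od-k
1. b -> p, d -> t, g -> k, v -> f, z -> s / _ #: no change
2. e -> o, i -> u / B C0 _: fires at position(s) 7: zuuzuguodk
3. 0 -> a / C _ C #: inserts after position(s) 9: zuuzuguodak
surface: zuuzuguodak

cell MOD=em, NUM=ki, TOR=du:
underlying: zuuz-ugi-av-mam
1. b -> p, d -> t, g -> k, v -> f, z -> s / _ #: no change
2. e -> o, i -> u / B C0 _: fires at position(s) 7: zuuzuguavmam
3. 0 -> a / C _ C #: no change
surface: zuuzuguavmam

cell MOD=em, NUM=lu, TOR=so:
underlying: zuuz-ugi-ob-d
1. b -> p, d -> t, g -> k, v -> f, z -> s / _ #: fires at position(s) 10: zuuzugiobt
2. e -> o, i -> u / B C0 _: fires at position(s) 7: zuuzuguobt
3. 0 -> a / C _ C #: inserts after position(s) 9: zuuzuguobat
surface: zuuzuguobat


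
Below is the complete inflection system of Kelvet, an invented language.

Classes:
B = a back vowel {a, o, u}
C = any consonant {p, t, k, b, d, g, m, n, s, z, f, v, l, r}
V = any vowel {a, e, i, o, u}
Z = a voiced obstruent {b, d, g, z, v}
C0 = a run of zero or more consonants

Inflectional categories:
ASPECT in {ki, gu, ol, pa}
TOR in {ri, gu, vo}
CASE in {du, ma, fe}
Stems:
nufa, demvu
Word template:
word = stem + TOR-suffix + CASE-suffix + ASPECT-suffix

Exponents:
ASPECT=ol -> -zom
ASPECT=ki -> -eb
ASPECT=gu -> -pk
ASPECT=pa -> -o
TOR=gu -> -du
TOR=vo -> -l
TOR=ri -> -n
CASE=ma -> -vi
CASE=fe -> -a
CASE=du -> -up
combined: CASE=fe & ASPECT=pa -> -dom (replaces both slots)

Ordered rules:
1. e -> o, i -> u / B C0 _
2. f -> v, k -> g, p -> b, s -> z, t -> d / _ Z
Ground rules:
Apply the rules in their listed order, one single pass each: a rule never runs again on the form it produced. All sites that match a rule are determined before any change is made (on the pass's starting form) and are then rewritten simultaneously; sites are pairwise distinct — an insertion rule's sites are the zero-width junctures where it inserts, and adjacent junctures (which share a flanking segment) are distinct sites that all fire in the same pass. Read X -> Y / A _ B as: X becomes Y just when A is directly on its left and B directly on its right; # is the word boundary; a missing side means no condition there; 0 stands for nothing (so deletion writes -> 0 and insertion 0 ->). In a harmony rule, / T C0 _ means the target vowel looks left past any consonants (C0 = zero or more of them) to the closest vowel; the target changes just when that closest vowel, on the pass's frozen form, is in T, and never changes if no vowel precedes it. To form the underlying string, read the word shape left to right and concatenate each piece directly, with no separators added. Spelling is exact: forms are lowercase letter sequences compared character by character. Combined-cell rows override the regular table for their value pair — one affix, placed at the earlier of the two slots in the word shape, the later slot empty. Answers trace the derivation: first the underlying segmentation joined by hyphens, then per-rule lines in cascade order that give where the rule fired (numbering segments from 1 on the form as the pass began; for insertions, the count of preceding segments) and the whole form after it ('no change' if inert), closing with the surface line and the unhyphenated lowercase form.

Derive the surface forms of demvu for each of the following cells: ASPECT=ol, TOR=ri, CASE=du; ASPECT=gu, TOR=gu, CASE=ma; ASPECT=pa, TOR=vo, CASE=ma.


cell ASPECT=ol, TOR=ri, CASE=du:
underlying: demvu-n-up-zom
1. e -> o, i -> u / B C0 _: no change
2. f -> v, k -> g, p -> b, s -> z, t -> d / _ Z: fires at position(s) 8: demvunubzom
surface: demvunubzom

cell ASPECT=gu, TOR=gu, CASE=ma:
underlying: demvu-du-vi-pk
1. e -> o, i -> u / B C0 _: fires at position(s) 9: demvuduvupk
2. f -> v, k -> g, p -> b, s -> z, t -> d / _ Z: no change
surface: demvuduvupk

cell ASPECT=pa, TOR=vo, CASE=ma:
underlying: demvu-l-vi-o
1. e -> o, i -> u / B C0 _: fires at position(s) 8: demvulvuo
2. f -> v, k -> g, p -> b, s -> z, t -> d / _ Z: no change
surface: demvulvuo


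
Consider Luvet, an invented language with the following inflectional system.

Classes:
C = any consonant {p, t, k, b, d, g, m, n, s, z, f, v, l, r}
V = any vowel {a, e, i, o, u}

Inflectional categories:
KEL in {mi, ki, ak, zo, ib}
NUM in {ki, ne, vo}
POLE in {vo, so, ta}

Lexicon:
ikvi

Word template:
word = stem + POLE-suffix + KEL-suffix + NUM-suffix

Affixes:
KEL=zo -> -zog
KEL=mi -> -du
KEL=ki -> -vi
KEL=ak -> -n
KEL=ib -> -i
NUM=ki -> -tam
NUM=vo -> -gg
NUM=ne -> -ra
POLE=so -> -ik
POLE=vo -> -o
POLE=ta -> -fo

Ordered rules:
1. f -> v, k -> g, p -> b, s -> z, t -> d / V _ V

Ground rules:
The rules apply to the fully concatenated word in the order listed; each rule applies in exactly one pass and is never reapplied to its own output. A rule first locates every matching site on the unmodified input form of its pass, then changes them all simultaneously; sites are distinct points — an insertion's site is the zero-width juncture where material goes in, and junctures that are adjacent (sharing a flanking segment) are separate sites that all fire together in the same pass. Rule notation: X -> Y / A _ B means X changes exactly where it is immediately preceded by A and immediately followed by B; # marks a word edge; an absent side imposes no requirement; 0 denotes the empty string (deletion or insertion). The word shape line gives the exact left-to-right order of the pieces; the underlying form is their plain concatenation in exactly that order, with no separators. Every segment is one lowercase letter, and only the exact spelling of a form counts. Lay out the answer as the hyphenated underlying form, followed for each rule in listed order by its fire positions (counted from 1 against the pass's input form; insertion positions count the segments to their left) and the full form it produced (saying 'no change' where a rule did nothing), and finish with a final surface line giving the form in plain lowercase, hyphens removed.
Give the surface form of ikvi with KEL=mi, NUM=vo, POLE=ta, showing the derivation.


underlying: ikvi-fo-du-gg
1. f -> v, k -> g, p -> b, s -> z, t -> d / V _ V: fires at position(s) 5: ikvivodugg
surface: ikvivodugg
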